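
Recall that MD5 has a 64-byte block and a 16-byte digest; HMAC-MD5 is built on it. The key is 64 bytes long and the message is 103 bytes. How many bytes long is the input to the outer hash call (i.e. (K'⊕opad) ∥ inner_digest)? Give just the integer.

80

Key is 64 ≤ 64 bytes, zero-padded: |K'| = 64.
Outer input = (K'⊕opad) ∥ H(inner) → 64 + 16 = 80 bytes.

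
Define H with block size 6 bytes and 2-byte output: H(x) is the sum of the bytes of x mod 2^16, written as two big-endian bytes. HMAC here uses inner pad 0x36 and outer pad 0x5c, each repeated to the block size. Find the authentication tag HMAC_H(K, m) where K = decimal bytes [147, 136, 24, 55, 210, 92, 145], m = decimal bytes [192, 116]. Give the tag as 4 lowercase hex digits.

Key decimal bytes [147, 136, 24, 55, 210, 92, 145] = 93 88 18 37 d2 5c 91 is 7 bytes > B = 6, so hash it first: H(key) = 03 29, then zero-pad to 6 bytes: K' = 03 29 00 00 00 00.
K' ⊕ ipad = 35 1f 36 36 36 36.  K' ⊕ opad = 5f 75 5c 5c 5c 5c.
Inner input = (K'⊕ipad) ∥ m = 35 1f 36 36 36 36 ∥ c0 74.
Inner hash: sum = 53+31+54+54+54+54+192+116 = 608 → 02 60.
Outer input = (K'⊕opad) ∥ inner = 5f 75 5c 5c 5c 5c ∥ 02 60.
Outer hash (tag): sum = 95+117+92+92+92+92+2+96 = 678 → 02 a6.

02a6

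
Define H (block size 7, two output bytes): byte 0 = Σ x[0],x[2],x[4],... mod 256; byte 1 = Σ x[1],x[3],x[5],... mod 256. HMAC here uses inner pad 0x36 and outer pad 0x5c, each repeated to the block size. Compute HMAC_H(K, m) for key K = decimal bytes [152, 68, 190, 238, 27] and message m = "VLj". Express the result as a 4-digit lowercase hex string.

890b

Key decimal bytes [152, 68, 190, 238, 27] = 98 44 be ee 1b is 5 bytes ≤ B = 7; zero-pad to 7 bytes: K' = 98 44 be ee 1b 00 00.
K' ⊕ ipad = ae 72 88 d8 2d 36 36.  K' ⊕ opad = c4 18 e2 b2 47 5c 5c.
Inner input = (K'⊕ipad) ∥ m = ae 72 88 d8 2d 36 36 ∥ 56 4c 6a.
Inner hash: even-index sum = 485 mod 256 = 229; odd-index sum = 576 mod 256 = 64 → e5 40.
Outer input = (K'⊕opad) ∥ inner = c4 18 e2 b2 47 5c 5c ∥ e5 40.
Outer hash (tag): even-index sum = 649 mod 256 = 137; odd-index sum = 523 mod 256 = 11 → 89 0b.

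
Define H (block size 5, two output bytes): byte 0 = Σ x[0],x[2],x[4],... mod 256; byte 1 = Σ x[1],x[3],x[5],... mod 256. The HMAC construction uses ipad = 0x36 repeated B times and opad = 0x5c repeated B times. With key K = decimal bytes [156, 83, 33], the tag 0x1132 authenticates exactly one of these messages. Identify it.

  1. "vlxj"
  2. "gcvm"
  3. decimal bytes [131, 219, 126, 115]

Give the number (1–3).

2

Key decimal bytes [156, 83, 33] = 9c 53 21 is 3 bytes ≤ B = 5; zero-pad to 5 bytes: K' = 9c 53 21 00 00.
K' ⊕ ipad = aa 65 17 36 36; K' ⊕ opad = c0 0f 7d 5c 5c.
m1: inner = H(aa 65 17 36 36 76 6c 78 6a) = cd 89; tag = H(c0 0f 7d 5c 5c cd 89) = 2238
m2: inner = H(aa 65 17 36 36 67 63 76 6d) = c7 78; tag = H(c0 0f 7d 5c 5c c7 78) = 1132 ← matches
m3: inner = H(aa 65 17 36 36 83 db 7e 73) = 45 9c; tag = H(c0 0f 7d 5c 5c 45 9c) = 35b0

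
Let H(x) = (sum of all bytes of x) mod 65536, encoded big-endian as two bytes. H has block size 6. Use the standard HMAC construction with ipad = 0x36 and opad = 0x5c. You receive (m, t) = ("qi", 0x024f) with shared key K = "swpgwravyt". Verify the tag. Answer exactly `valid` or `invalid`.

Key "swpgwravyt" = 73 77 70 67 77 72 61 76 79 74 is 10 bytes > B = 6, so hash it first: H(key) = 04 6e, then zero-pad to 6 bytes: K' = 04 6e 00 00 00 00.
K' ⊕ ipad = 32 58 36 36 36 36; K' ⊕ opad = 58 32 5c 5c 5c 5c.
Inner hash: sum = 50+88+54+54+54+54+113+105 = 572 → 02 3c.
Outer hash (recomputed tag): sum = 88+50+92+92+92+92+2+60 = 568 → 02 38.
Recomputed tag = 0238; claimed = 024f → mismatch.

invalid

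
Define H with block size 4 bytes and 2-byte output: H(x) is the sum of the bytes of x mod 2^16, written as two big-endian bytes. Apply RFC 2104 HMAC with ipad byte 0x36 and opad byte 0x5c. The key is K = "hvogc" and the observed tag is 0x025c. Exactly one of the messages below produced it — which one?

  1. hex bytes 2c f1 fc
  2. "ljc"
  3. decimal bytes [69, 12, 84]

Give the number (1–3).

2

Key "hvogc" = 68 76 6f 67 63 is 5 bytes > B = 4, so hash it first: H(key) = 02 17, then zero-pad to 4 bytes: K' = 02 17 00 00.
K' ⊕ ipad = 34 21 36 36; K' ⊕ opad = 5e 4b 5c 5c.
m1: inner = H(34 21 36 36 2c f1 fc) = 02 da; tag = H(5e 4b 5c 5c 02 da) = 023d
m2: inner = H(34 21 36 36 6c 6a 63) = 01 fa; tag = H(5e 4b 5c 5c 01 fa) = 025c ← matches
m3: inner = H(34 21 36 36 45 0c 54) = 01 66; tag = H(5e 4b 5c 5c 01 66) = 01c8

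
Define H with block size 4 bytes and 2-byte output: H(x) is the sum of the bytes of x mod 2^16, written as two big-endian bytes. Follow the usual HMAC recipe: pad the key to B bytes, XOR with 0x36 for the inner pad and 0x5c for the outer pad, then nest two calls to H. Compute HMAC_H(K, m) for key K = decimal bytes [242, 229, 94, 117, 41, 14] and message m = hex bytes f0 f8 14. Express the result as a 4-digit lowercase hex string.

0249

Key decimal bytes [242, 229, 94, 117, 41, 14] = f2 e5 5e 75 29 0e is 6 bytes > B = 4, so hash it first: H(key) = 02 e1, then zero-pad to 4 bytes: K' = 02 e1 00 00.
K' ⊕ ipad = 34 d7 36 36.  K' ⊕ opad = 5e bd 5c 5c.
Inner input = (K'⊕ipad) ∥ m = 34 d7 36 36 ∥ f0 f8 14.
Inner hash: sum = 52+215+54+54+240+248+20 = 883 → 03 73.
Outer input = (K'⊕opad) ∥ inner = 5e bd 5c 5c ∥ 03 73.
Outer hash (tag): sum = 94+189+92+92+3+115 = 585 → 02 49.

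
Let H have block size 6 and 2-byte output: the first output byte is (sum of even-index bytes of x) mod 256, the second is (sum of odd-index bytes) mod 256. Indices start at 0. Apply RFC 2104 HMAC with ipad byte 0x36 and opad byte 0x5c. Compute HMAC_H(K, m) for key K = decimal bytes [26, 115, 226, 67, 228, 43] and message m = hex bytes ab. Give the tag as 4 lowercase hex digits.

399c

Key decimal bytes [26, 115, 226, 67, 228, 43] = 1a 73 e2 43 e4 2b is exactly B = 6 bytes: K' = 1a 73 e2 43 e4 2b.
K' ⊕ ipad = 2c 45 d4 75 d2 1d.  K' ⊕ opad = 46 2f be 1f b8 77.
Inner input = (K'⊕ipad) ∥ m = 2c 45 d4 75 d2 1d ∥ ab.
Inner hash: even-index sum = 637 mod 256 = 125; odd-index sum = 215 mod 256 = 215 → 7d d7.
Outer input = (K'⊕opad) ∥ inner = 46 2f be 1f b8 77 ∥ 7d d7.
Outer hash (tag): even-index sum = 569 mod 256 = 57; odd-index sum = 412 mod 256 = 156 → 39 9c.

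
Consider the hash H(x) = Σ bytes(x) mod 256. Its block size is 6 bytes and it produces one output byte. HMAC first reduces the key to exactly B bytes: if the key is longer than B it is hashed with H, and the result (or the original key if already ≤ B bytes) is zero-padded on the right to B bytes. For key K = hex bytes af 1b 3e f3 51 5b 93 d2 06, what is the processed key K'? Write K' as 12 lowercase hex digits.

|K| = 9 > B = 6, so first hash the key.
H(K): sum = 175+27+62+243+81+91+147+210+6 = 1042; mod 256 = 18 → 12.
Zero-pad H(K) = 12 to 6 bytes: K' = 12 00 00 00 00 00.

120000000000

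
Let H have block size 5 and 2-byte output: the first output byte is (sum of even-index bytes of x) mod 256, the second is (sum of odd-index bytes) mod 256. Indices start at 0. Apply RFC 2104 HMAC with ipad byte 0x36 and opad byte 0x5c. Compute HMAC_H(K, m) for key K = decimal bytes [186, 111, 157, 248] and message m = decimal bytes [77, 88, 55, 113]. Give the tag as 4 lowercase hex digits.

Key decimal bytes [186, 111, 157, 248] = ba 6f 9d f8 is 4 bytes ≤ B = 5; zero-pad to 5 bytes: K' = ba 6f 9d f8 00.
K' ⊕ ipad = 8c 59 ab ce 36.  K' ⊕ opad = e6 33 c1 a4 5c.
Inner input = (K'⊕ipad) ∥ m = 8c 59 ab ce 36 ∥ 4d 58 37 71.
Inner hash: even-index sum = 566 mod 256 = 54; odd-index sum = 427 mod 256 = 171 → 36 ab.
Outer input = (K'⊕opad) ∥ inner = e6 33 c1 a4 5c ∥ 36 ab.
Outer hash (tag): even-index sum = 686 mod 256 = 174; odd-index sum = 269 mod 256 = 13 → ae 0d.

ae0d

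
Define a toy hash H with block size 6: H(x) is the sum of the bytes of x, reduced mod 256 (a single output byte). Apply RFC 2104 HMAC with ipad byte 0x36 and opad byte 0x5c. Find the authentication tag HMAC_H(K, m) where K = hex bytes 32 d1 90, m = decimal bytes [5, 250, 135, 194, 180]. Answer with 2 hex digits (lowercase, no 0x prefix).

0a

Key hex bytes 32 d1 90 is 3 bytes ≤ B = 6; zero-pad to 6 bytes: K' = 32 d1 90 00 00 00.
K' ⊕ ipad = 04 e7 a6 36 36 36.  K' ⊕ opad = 6e 8d cc 5c 5c 5c.
Inner input = (K'⊕ipad) ∥ m = 04 e7 a6 36 36 36 ∥ 05 fa 87 c2 b4.
Inner hash: sum = 4+231+166+54+54+54+5+250+135+194+180 = 1327; mod 256 = 47 → 2f.
Outer input = (K'⊕opad) ∥ inner = 6e 8d cc 5c 5c 5c ∥ 2f.
Outer hash (tag): sum = 110+141+204+92+92+92+47 = 778; mod 256 = 10 → 0a.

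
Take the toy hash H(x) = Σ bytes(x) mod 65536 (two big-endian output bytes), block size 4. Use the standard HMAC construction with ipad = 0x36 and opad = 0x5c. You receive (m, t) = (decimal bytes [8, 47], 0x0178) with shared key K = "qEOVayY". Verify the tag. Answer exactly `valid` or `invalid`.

invalid

Key "qEOVayY" = 71 45 4f 56 61 79 59 is 7 bytes > B = 4, so hash it first: H(key) = 02 8e, then zero-pad to 4 bytes: K' = 02 8e 00 00.
K' ⊕ ipad = 34 b8 36 36; K' ⊕ opad = 5e d2 5c 5c.
Inner hash: sum = 52+184+54+54+8+47 = 399 → 01 8f.
Outer hash (recomputed tag): sum = 94+210+92+92+1+143 = 632 → 02 78.
Recomputed tag = 0278; claimed = 0178 → mismatch.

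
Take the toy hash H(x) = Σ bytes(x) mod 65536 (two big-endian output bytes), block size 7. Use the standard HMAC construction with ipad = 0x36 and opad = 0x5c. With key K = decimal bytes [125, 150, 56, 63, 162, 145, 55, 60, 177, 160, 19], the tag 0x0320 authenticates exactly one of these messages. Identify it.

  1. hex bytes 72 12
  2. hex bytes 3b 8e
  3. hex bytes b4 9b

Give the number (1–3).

Key decimal bytes [125, 150, 56, 63, 162, 145, 55, 60, 177, 160, 19] = 7d 96 38 3f a2 91 37 3c b1 a0 13 is 11 bytes > B = 7, so hash it first: H(key) = 04 94, then zero-pad to 7 bytes: K' = 04 94 00 00 00 00 00.
K' ⊕ ipad = 32 a2 36 36 36 36 36; K' ⊕ opad = 58 c8 5c 5c 5c 5c 5c.
m1: inner = H(32 a2 36 36 36 36 36 72 12) = 02 66; tag = H(58 c8 5c 5c 5c 5c 5c 02 66) = 0354
m2: inner = H(32 a2 36 36 36 36 36 3b 8e) = 02 ab; tag = H(58 c8 5c 5c 5c 5c 5c 02 ab) = 0399
m3: inner = H(32 a2 36 36 36 36 36 b4 9b) = 03 31; tag = H(58 c8 5c 5c 5c 5c 5c 03 31) = 0320 ← matches

3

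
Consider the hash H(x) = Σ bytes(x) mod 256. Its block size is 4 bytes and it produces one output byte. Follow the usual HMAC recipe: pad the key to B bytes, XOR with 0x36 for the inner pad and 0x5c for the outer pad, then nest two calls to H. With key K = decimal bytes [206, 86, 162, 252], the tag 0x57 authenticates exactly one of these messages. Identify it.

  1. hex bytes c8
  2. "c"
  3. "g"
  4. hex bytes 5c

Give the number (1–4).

3

Key decimal bytes [206, 86, 162, 252] = ce 56 a2 fc is exactly B = 4 bytes: K' = ce 56 a2 fc.
K' ⊕ ipad = f8 60 94 ca; K' ⊕ opad = 92 0a fe a0.
m1: inner = H(f8 60 94 ca c8) = 7e; tag = H(92 0a fe a0 7e) = b8
m2: inner = H(f8 60 94 ca 63) = 19; tag = H(92 0a fe a0 19) = 53
m3: inner = H(f8 60 94 ca 67) = 1d; tag = H(92 0a fe a0 1d) = 57 ← matches
m4: inner = H(f8 60 94 ca 5c) = 12; tag = H(92 0a fe a0 12) = 4c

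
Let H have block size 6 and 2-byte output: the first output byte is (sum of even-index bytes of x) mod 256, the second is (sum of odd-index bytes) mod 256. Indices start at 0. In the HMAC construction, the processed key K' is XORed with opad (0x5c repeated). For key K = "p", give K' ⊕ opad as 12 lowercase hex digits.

Key "p" = 70 is 1 byte ≤ B = 6; zero-pad to 6 bytes: K' = 70 00 00 00 00 00.
XOR each byte with 0x5c: 70⊕5c=2c, 00⊕5c=5c, 00⊕5c=5c, 00⊕5c=5c, 00⊕5c=5c, 00⊕5c=5c.

2c5c5c5c5c5c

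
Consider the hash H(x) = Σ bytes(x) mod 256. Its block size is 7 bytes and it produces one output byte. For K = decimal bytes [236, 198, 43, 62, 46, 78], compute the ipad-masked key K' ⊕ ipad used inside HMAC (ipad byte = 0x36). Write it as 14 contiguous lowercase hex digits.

Key decimal bytes [236, 198, 43, 62, 46, 78] = ec c6 2b 3e 2e 4e is 6 bytes ≤ B = 7; zero-pad to 7 bytes: K' = ec c6 2b 3e 2e 4e 00.
XOR each byte with 0x36: ec⊕36=da, c6⊕36=f0, 2b⊕36=1d, 3e⊕36=08, 2e⊕36=18, 4e⊕36=78, 00⊕36=36.

daf01d08187836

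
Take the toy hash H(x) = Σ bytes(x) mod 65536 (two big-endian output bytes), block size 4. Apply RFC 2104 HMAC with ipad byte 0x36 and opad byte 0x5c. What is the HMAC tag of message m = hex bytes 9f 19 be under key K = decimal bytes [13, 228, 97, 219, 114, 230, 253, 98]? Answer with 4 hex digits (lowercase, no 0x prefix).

Key decimal bytes [13, 228, 97, 219, 114, 230, 253, 98] = 0d e4 61 db 72 e6 fd 62 is 8 bytes > B = 4, so hash it first: H(key) = 04 e4, then zero-pad to 4 bytes: K' = 04 e4 00 00.
K' ⊕ ipad = 32 d2 36 36.  K' ⊕ opad = 58 b8 5c 5c.
Inner input = (K'⊕ipad) ∥ m = 32 d2 36 36 ∥ 9f 19 be.
Inner hash: sum = 50+210+54+54+159+25+190 = 742 → 02 e6.
Outer input = (K'⊕opad) ∥ inner = 58 b8 5c 5c ∥ 02 e6.
Outer hash (tag): sum = 88+184+92+92+2+230 = 688 → 02 b0.

02b0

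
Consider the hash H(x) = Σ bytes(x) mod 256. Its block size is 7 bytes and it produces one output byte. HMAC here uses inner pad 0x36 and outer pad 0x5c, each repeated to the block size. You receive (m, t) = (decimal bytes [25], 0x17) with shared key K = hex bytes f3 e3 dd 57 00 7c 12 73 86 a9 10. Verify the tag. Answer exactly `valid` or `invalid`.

Key hex bytes f3 e3 dd 57 00 7c 12 73 86 a9 10 is 11 bytes > B = 7, so hash it first: H(key) = 4a, then zero-pad to 7 bytes: K' = 4a 00 00 00 00 00 00.
K' ⊕ ipad = 7c 36 36 36 36 36 36; K' ⊕ opad = 16 5c 5c 5c 5c 5c 5c.
Inner hash: sum = 124+54+54+54+54+54+54+25 = 473; mod 256 = 217 → d9.
Outer hash (recomputed tag): sum = 22+92+92+92+92+92+92+217 = 791; mod 256 = 23 → 17.
Recomputed tag = 17; claimed = 17 → match.

valid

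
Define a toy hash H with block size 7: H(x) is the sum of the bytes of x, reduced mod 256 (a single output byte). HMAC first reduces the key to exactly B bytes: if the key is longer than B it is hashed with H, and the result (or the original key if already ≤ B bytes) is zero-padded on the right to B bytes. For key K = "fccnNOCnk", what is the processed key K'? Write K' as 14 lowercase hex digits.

53000000000000

|K| = 9 > B = 7, so first hash the key.
H(K): sum = 102+99+99+110+78+79+67+110+107 = 851; mod 256 = 83 → 53.
Zero-pad H(K) = 53 to 7 bytes: K' = 53 00 00 00 00 00 00.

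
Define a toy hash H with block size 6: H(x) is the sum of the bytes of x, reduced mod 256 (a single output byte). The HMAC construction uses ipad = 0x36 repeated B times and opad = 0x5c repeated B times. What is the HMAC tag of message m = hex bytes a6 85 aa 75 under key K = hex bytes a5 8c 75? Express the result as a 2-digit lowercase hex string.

Key hex bytes a5 8c 75 is 3 bytes ≤ B = 6; zero-pad to 6 bytes: K' = a5 8c 75 00 00 00.
K' ⊕ ipad = 93 ba 43 36 36 36.  K' ⊕ opad = f9 d0 29 5c 5c 5c.
Inner input = (K'⊕ipad) ∥ m = 93 ba 43 36 36 36 ∥ a6 85 aa 75.
Inner hash: sum = 147+186+67+54+54+54+166+133+170+117 = 1148; mod 256 = 124 → 7c.
Outer input = (K'⊕opad) ∥ inner = f9 d0 29 5c 5c 5c ∥ 7c.
Outer hash (tag): sum = 249+208+41+92+92+92+124 = 898; mod 256 = 130 → 82.

82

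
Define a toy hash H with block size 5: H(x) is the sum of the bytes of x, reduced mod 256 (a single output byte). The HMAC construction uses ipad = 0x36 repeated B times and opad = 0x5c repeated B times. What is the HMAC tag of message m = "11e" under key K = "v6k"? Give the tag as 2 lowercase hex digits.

53

Key "v6k" = 76 36 6b is 3 bytes ≤ B = 5; zero-pad to 5 bytes: K' = 76 36 6b 00 00.
K' ⊕ ipad = 40 00 5d 36 36.  K' ⊕ opad = 2a 6a 37 5c 5c.
Inner input = (K'⊕ipad) ∥ m = 40 00 5d 36 36 ∥ 31 31 65.
Inner hash: sum = 64+0+93+54+54+49+49+101 = 464; mod 256 = 208 → d0.
Outer input = (K'⊕opad) ∥ inner = 2a 6a 37 5c 5c ∥ d0.
Outer hash (tag): sum = 42+106+55+92+92+208 = 595; mod 256 = 83 → 53.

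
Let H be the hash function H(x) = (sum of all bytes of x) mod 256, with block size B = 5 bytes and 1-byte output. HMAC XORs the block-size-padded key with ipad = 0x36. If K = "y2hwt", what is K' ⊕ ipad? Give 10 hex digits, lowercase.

4f045e4142

Key "y2hwt" = 79 32 68 77 74 is exactly B = 5 bytes: K' = 79 32 68 77 74.
XOR each byte with 0x36: 79⊕36=4f, 32⊕36=04, 68⊕36=5e, 77⊕36=41, 74⊕36=42.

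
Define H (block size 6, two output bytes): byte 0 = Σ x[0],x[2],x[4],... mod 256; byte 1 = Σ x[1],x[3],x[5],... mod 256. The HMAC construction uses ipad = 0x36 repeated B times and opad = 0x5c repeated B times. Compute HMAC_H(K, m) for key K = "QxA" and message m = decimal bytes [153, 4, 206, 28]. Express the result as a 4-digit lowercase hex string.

01b6

Key "QxA" = 51 78 41 is 3 bytes ≤ B = 6; zero-pad to 6 bytes: K' = 51 78 41 00 00 00.
K' ⊕ ipad = 67 4e 77 36 36 36.  K' ⊕ opad = 0d 24 1d 5c 5c 5c.
Inner input = (K'⊕ipad) ∥ m = 67 4e 77 36 36 36 ∥ 99 04 ce 1c.
Inner hash: even-index sum = 635 mod 256 = 123; odd-index sum = 218 mod 256 = 218 → 7b da.
Outer input = (K'⊕opad) ∥ inner = 0d 24 1d 5c 5c 5c ∥ 7b da.
Outer hash (tag): even-index sum = 257 mod 256 = 1; odd-index sum = 438 mod 256 = 182 → 01 b6.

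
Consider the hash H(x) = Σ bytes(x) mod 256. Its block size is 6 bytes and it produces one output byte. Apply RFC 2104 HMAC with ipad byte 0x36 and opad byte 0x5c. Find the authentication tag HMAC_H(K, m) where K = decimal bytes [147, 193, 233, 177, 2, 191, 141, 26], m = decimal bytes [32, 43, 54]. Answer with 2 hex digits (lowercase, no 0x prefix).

Key decimal bytes [147, 193, 233, 177, 2, 191, 141, 26] = 93 c1 e9 b1 02 bf 8d 1a is 8 bytes > B = 6, so hash it first: H(key) = 56, then zero-pad to 6 bytes: K' = 56 00 00 00 00 00.
K' ⊕ ipad = 60 36 36 36 36 36.  K' ⊕ opad = 0a 5c 5c 5c 5c 5c.
Inner input = (K'⊕ipad) ∥ m = 60 36 36 36 36 36 ∥ 20 2b 36.
Inner hash: sum = 96+54+54+54+54+54+32+43+54 = 495; mod 256 = 239 → ef.
Outer input = (K'⊕opad) ∥ inner = 0a 5c 5c 5c 5c 5c ∥ ef.
Outer hash (tag): sum = 10+92+92+92+92+92+239 = 709; mod 256 = 197 → c5.

c5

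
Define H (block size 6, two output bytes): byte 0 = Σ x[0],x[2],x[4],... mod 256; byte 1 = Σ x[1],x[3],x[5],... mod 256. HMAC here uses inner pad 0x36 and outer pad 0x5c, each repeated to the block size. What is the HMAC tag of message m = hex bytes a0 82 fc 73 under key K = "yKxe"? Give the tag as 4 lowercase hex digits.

14a7

Key "yKxe" = 79 4b 78 65 is 4 bytes ≤ B = 6; zero-pad to 6 bytes: K' = 79 4b 78 65 00 00.
K' ⊕ ipad = 4f 7d 4e 53 36 36.  K' ⊕ opad = 25 17 24 39 5c 5c.
Inner input = (K'⊕ipad) ∥ m = 4f 7d 4e 53 36 36 ∥ a0 82 fc 73.
Inner hash: even-index sum = 623 mod 256 = 111; odd-index sum = 507 mod 256 = 251 → 6f fb.
Outer input = (K'⊕opad) ∥ inner = 25 17 24 39 5c 5c ∥ 6f fb.
Outer hash (tag): even-index sum = 276 mod 256 = 20; odd-index sum = 423 mod 256 = 167 → 14 a7.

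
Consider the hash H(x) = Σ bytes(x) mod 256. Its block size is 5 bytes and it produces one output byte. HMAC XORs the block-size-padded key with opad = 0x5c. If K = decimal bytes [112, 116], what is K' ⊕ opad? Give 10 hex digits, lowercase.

Key decimal bytes [112, 116] = 70 74 is 2 bytes ≤ B = 5; zero-pad to 5 bytes: K' = 70 74 00 00 00.
XOR each byte with 0x5c: 70⊕5c=2c, 74⊕5c=28, 00⊕5c=5c, 00⊕5c=5c, 00⊕5c=5c.

2c285c5c5c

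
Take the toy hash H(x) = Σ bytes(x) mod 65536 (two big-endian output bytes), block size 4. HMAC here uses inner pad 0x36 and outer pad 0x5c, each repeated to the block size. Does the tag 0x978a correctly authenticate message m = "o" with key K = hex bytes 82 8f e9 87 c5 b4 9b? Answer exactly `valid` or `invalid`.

invalid

Key hex bytes 82 8f e9 87 c5 b4 9b is 7 bytes > B = 4, so hash it first: H(key) = 04 95, then zero-pad to 4 bytes: K' = 04 95 00 00.
K' ⊕ ipad = 32 a3 36 36; K' ⊕ opad = 58 c9 5c 5c.
Inner hash: sum = 50+163+54+54+111 = 432 → 01 b0.
Outer hash (recomputed tag): sum = 88+201+92+92+1+176 = 650 → 02 8a.
Recomputed tag = 028a; claimed = 978a → mismatch.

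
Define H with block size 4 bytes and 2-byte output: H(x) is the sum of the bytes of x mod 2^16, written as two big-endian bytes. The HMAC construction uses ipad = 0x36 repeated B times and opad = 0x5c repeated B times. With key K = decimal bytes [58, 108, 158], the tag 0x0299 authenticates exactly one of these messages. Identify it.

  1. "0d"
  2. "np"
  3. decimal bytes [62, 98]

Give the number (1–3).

Key decimal bytes [58, 108, 158] = 3a 6c 9e is 3 bytes ≤ B = 4; zero-pad to 4 bytes: K' = 3a 6c 9e 00.
K' ⊕ ipad = 0c 5a a8 36; K' ⊕ opad = 66 30 c2 5c.
m1: inner = H(0c 5a a8 36 30 64) = 01 d8; tag = H(66 30 c2 5c 01 d8) = 028d
m2: inner = H(0c 5a a8 36 6e 70) = 02 22; tag = H(66 30 c2 5c 02 22) = 01d8
m3: inner = H(0c 5a a8 36 3e 62) = 01 e4; tag = H(66 30 c2 5c 01 e4) = 0299 ← matches

3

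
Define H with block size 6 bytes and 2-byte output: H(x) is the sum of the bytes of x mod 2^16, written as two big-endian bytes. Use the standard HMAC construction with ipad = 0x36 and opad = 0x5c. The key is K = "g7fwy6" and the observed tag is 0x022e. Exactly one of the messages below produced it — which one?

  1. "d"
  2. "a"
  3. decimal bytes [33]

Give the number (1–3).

Key "g7fwy6" = 67 37 66 77 79 36 is exactly B = 6 bytes: K' = 67 37 66 77 79 36.
K' ⊕ ipad = 51 01 50 41 4f 00; K' ⊕ opad = 3b 6b 3a 2b 25 6a.
m1: inner = H(51 01 50 41 4f 00 64) = 01 96; tag = H(3b 6b 3a 2b 25 6a 01 96) = 0231
m2: inner = H(51 01 50 41 4f 00 61) = 01 93; tag = H(3b 6b 3a 2b 25 6a 01 93) = 022e ← matches
m3: inner = H(51 01 50 41 4f 00 21) = 01 53; tag = H(3b 6b 3a 2b 25 6a 01 53) = 01ee

2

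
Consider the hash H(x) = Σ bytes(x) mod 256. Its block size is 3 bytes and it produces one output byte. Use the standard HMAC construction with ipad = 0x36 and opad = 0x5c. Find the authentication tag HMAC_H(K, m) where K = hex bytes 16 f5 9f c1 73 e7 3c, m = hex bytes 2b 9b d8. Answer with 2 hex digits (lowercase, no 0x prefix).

Key hex bytes 16 f5 9f c1 73 e7 3c is 7 bytes > B = 3, so hash it first: H(key) = 01, then zero-pad to 3 bytes: K' = 01 00 00.
K' ⊕ ipad = 37 36 36.  K' ⊕ opad = 5d 5c 5c.
Inner input = (K'⊕ipad) ∥ m = 37 36 36 ∥ 2b 9b d8.
Inner hash: sum = 55+54+54+43+155+216 = 577; mod 256 = 65 → 41.
Outer input = (K'⊕opad) ∥ inner = 5d 5c 5c ∥ 41.
Outer hash (tag): sum = 93+92+92+65 = 342; mod 256 = 86 → 56.

56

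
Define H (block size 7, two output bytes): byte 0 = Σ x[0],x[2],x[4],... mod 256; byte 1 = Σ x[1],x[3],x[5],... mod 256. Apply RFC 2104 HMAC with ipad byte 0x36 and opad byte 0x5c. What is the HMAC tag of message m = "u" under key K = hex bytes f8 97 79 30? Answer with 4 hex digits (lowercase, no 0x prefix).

Key hex bytes f8 97 79 30 is 4 bytes ≤ B = 7; zero-pad to 7 bytes: K' = f8 97 79 30 00 00 00.
K' ⊕ ipad = ce a1 4f 06 36 36 36.  K' ⊕ opad = a4 cb 25 6c 5c 5c 5c.
Inner input = (K'⊕ipad) ∥ m = ce a1 4f 06 36 36 36 ∥ 75.
Inner hash: even-index sum = 393 mod 256 = 137; odd-index sum = 338 mod 256 = 82 → 89 52.
Outer input = (K'⊕opad) ∥ inner = a4 cb 25 6c 5c 5c 5c ∥ 89 52.
Outer hash (tag): even-index sum = 467 mod 256 = 211; odd-index sum = 540 mod 256 = 28 → d3 1c.

d31c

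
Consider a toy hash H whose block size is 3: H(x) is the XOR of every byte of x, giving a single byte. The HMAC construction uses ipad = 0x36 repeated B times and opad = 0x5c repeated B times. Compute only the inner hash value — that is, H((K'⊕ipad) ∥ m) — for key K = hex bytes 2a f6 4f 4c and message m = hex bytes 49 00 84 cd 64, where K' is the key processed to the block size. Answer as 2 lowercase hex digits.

8d

Key hex bytes 2a f6 4f 4c is 4 bytes > B = 3, so hash it first: H(key) = df, then zero-pad to 3 bytes: K' = df 00 00.
K' ⊕ ipad = e9 36 36.
Inner input = e9 36 36 ∥ 49 00 84 cd 64.
Inner hash: XOR e9⊕36⊕36⊕49⊕00⊕84⊕cd⊕64 = 8d.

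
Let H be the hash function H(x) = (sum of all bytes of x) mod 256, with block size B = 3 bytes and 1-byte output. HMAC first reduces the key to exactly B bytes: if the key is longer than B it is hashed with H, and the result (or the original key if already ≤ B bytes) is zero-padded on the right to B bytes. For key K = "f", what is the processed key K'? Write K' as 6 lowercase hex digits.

Key "f" = 66 is 1 byte ≤ B = 3; zero-pad to 3 bytes: K' = 66 00 00.

660000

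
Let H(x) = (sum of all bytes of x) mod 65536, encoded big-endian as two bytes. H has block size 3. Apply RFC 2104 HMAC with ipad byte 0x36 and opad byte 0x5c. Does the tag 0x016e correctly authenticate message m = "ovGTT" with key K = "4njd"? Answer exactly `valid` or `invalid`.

Key "4njd" = 34 6e 6a 64 is 4 bytes > B = 3, so hash it first: H(key) = 01 70, then zero-pad to 3 bytes: K' = 01 70 00.
K' ⊕ ipad = 37 46 36; K' ⊕ opad = 5d 2c 5c.
Inner hash: sum = 55+70+54+111+118+71+84+84 = 647 → 02 87.
Outer hash (recomputed tag): sum = 93+44+92+2+135 = 366 → 01 6e.
Recomputed tag = 016e; claimed = 016e → match.

valid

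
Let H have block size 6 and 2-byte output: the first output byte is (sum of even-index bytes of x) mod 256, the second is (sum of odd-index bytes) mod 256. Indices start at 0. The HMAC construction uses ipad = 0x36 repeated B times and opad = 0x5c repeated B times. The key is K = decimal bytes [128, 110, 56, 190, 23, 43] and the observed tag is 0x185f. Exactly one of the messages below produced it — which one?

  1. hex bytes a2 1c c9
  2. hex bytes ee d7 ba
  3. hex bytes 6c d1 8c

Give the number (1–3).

2

Key decimal bytes [128, 110, 56, 190, 23, 43] = 80 6e 38 be 17 2b is exactly B = 6 bytes: K' = 80 6e 38 be 17 2b.
K' ⊕ ipad = b6 58 0e 88 21 1d; K' ⊕ opad = dc 32 64 e2 4b 77.
m1: inner = H(b6 58 0e 88 21 1d a2 1c c9) = 50 19; tag = H(dc 32 64 e2 4b 77 50 19) = dba4
m2: inner = H(b6 58 0e 88 21 1d ee d7 ba) = 8d d4; tag = H(dc 32 64 e2 4b 77 8d d4) = 185f ← matches
m3: inner = H(b6 58 0e 88 21 1d 6c d1 8c) = dd ce; tag = H(dc 32 64 e2 4b 77 dd ce) = 6859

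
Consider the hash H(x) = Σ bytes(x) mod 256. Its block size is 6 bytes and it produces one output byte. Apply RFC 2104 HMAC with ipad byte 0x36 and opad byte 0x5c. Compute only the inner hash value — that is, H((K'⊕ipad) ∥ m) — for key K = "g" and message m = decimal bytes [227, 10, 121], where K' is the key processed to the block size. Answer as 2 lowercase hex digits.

Key "g" = 67 is 1 byte ≤ B = 6; zero-pad to 6 bytes: K' = 67 00 00 00 00 00.
K' ⊕ ipad = 51 36 36 36 36 36.
Inner input = 51 36 36 36 36 36 ∥ e3 0a 79.
Inner hash: sum = 81+54+54+54+54+54+227+10+121 = 709; mod 256 = 197 → c5.

c5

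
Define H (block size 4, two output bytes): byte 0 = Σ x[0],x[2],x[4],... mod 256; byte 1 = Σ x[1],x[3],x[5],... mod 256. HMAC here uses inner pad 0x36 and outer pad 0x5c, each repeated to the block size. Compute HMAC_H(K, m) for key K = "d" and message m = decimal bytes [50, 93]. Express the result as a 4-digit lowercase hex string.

Key "d" = 64 is 1 byte ≤ B = 4; zero-pad to 4 bytes: K' = 64 00 00 00.
K' ⊕ ipad = 52 36 36 36.  K' ⊕ opad = 38 5c 5c 5c.
Inner input = (K'⊕ipad) ∥ m = 52 36 36 36 ∥ 32 5d.
Inner hash: even-index sum = 186 mod 256 = 186; odd-index sum = 201 mod 256 = 201 → ba c9.
Outer input = (K'⊕opad) ∥ inner = 38 5c 5c 5c ∥ ba c9.
Outer hash (tag): even-index sum = 334 mod 256 = 78; odd-index sum = 385 mod 256 = 129 → 4e 81.

4e81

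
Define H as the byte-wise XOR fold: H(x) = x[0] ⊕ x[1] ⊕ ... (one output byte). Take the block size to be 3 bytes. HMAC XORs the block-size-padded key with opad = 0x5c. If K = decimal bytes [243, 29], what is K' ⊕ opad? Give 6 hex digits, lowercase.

Key decimal bytes [243, 29] = f3 1d is 2 bytes ≤ B = 3; zero-pad to 3 bytes: K' = f3 1d 00.
XOR each byte with 0x5c: f3⊕5c=af, 1d⊕5c=41, 00⊕5c=5c.

af415c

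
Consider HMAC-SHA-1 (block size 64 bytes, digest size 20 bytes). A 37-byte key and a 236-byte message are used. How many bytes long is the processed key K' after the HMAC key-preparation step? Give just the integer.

Key is 37 ≤ 64 bytes, zero-padded: |K'| = 64.

64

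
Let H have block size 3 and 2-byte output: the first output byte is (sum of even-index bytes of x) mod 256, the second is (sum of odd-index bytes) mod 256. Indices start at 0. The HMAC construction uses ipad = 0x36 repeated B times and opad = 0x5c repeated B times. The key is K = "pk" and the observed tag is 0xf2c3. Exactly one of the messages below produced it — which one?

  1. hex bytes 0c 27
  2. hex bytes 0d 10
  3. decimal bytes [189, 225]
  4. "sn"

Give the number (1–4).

Key "pk" = 70 6b is 2 bytes ≤ B = 3; zero-pad to 3 bytes: K' = 70 6b 00.
K' ⊕ ipad = 46 5d 36; K' ⊕ opad = 2c 37 5c.
m1: inner = H(46 5d 36 0c 27) = a3 69; tag = H(2c 37 5c a3 69) = f1da
m2: inner = H(46 5d 36 0d 10) = 8c 6a; tag = H(2c 37 5c 8c 6a) = f2c3 ← matches
m3: inner = H(46 5d 36 bd e1) = 5d 1a; tag = H(2c 37 5c 5d 1a) = a294
m4: inner = H(46 5d 36 73 6e) = ea d0; tag = H(2c 37 5c ea d0) = 5821

2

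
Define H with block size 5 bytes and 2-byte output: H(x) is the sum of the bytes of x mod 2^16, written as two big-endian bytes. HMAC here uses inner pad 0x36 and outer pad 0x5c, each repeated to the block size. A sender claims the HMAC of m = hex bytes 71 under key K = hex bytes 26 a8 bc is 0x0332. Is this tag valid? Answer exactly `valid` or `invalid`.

invalid

Key hex bytes 26 a8 bc is 3 bytes ≤ B = 5; zero-pad to 5 bytes: K' = 26 a8 bc 00 00.
K' ⊕ ipad = 10 9e 8a 36 36; K' ⊕ opad = 7a f4 e0 5c 5c.
Inner hash: sum = 16+158+138+54+54+113 = 533 → 02 15.
Outer hash (recomputed tag): sum = 122+244+224+92+92+2+21 = 797 → 03 1d.
Recomputed tag = 031d; claimed = 0332 → mismatch.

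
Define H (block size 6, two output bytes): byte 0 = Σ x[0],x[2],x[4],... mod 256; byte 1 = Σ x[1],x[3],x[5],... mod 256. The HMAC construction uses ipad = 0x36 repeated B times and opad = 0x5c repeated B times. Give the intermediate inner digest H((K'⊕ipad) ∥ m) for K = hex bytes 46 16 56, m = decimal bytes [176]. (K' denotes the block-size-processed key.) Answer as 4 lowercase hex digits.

Key hex bytes 46 16 56 is 3 bytes ≤ B = 6; zero-pad to 6 bytes: K' = 46 16 56 00 00 00.
K' ⊕ ipad = 70 20 60 36 36 36.
Inner input = 70 20 60 36 36 36 ∥ b0.
Inner hash: even-index sum = 438 mod 256 = 182; odd-index sum = 140 mod 256 = 140 → b6 8c.

b68c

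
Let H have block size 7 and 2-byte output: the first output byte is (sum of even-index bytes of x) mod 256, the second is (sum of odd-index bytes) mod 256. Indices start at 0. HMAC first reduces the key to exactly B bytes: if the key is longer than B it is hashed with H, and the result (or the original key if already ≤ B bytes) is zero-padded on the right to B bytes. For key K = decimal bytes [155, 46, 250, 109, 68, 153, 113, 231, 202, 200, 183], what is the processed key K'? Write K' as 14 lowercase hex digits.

|K| = 11 > B = 7, so first hash the key.
H(K): even-index sum = 971 mod 256 = 203; odd-index sum = 739 mod 256 = 227 → cb e3.
Zero-pad H(K) = cb e3 to 7 bytes: K' = cb e3 00 00 00 00 00.

cbe30000000000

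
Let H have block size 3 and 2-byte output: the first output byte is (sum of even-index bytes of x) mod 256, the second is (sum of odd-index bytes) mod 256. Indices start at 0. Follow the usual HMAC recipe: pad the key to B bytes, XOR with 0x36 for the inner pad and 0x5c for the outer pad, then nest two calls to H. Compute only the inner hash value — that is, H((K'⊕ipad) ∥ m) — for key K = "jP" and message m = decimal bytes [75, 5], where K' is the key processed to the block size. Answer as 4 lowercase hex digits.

97b1

Key "jP" = 6a 50 is 2 bytes ≤ B = 3; zero-pad to 3 bytes: K' = 6a 50 00.
K' ⊕ ipad = 5c 66 36.
Inner input = 5c 66 36 ∥ 4b 05.
Inner hash: even-index sum = 151 mod 256 = 151; odd-index sum = 177 mod 256 = 177 → 97 b1.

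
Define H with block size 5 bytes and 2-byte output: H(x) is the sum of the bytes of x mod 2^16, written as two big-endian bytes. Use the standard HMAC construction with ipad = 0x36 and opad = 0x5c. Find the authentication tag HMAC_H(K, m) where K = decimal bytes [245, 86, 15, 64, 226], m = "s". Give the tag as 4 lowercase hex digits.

Key decimal bytes [245, 86, 15, 64, 226] = f5 56 0f 40 e2 is exactly B = 5 bytes: K' = f5 56 0f 40 e2.
K' ⊕ ipad = c3 60 39 76 d4.  K' ⊕ opad = a9 0a 53 1c be.
Inner input = (K'⊕ipad) ∥ m = c3 60 39 76 d4 ∥ 73.
Inner hash: sum = 195+96+57+118+212+115 = 793 → 03 19.
Outer input = (K'⊕opad) ∥ inner = a9 0a 53 1c be ∥ 03 19.
Outer hash (tag): sum = 169+10+83+28+190+3+25 = 508 → 01 fc.

01fc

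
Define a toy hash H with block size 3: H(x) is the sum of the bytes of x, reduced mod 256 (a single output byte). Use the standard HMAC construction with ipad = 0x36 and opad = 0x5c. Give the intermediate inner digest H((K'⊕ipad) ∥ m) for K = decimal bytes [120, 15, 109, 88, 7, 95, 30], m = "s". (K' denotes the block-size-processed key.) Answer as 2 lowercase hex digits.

c5

Key decimal bytes [120, 15, 109, 88, 7, 95, 30] = 78 0f 6d 58 07 5f 1e is 7 bytes > B = 3, so hash it first: H(key) = d0, then zero-pad to 3 bytes: K' = d0 00 00.
K' ⊕ ipad = e6 36 36.
Inner input = e6 36 36 ∥ 73.
Inner hash: sum = 230+54+54+115 = 453; mod 256 = 197 → c5.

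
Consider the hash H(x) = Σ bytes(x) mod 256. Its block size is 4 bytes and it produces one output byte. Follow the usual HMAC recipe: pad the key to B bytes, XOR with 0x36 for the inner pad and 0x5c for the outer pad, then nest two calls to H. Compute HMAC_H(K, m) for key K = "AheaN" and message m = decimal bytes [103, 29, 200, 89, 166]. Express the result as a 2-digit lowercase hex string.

Key "AheaN" = 41 68 65 61 4e is 5 bytes > B = 4, so hash it first: H(key) = bd, then zero-pad to 4 bytes: K' = bd 00 00 00.
K' ⊕ ipad = 8b 36 36 36.  K' ⊕ opad = e1 5c 5c 5c.
Inner input = (K'⊕ipad) ∥ m = 8b 36 36 36 ∥ 67 1d c8 59 a6.
Inner hash: sum = 139+54+54+54+103+29+200+89+166 = 888; mod 256 = 120 → 78.
Outer input = (K'⊕opad) ∥ inner = e1 5c 5c 5c ∥ 78.
Outer hash (tag): sum = 225+92+92+92+120 = 621; mod 256 = 109 → 6d.

6d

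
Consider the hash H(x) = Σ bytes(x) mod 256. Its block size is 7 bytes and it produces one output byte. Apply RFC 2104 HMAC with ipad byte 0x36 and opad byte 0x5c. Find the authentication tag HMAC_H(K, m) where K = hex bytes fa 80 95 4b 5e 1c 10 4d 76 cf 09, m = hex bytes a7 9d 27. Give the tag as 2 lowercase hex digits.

Key hex bytes fa 80 95 4b 5e 1c 10 4d 76 cf 09 is 11 bytes > B = 7, so hash it first: H(key) = 7f, then zero-pad to 7 bytes: K' = 7f 00 00 00 00 00 00.
K' ⊕ ipad = 49 36 36 36 36 36 36.  K' ⊕ opad = 23 5c 5c 5c 5c 5c 5c.
Inner input = (K'⊕ipad) ∥ m = 49 36 36 36 36 36 36 ∥ a7 9d 27.
Inner hash: sum = 73+54+54+54+54+54+54+167+157+39 = 760; mod 256 = 248 → f8.
Outer input = (K'⊕opad) ∥ inner = 23 5c 5c 5c 5c 5c 5c ∥ f8.
Outer hash (tag): sum = 35+92+92+92+92+92+92+248 = 835; mod 256 = 67 → 43.

43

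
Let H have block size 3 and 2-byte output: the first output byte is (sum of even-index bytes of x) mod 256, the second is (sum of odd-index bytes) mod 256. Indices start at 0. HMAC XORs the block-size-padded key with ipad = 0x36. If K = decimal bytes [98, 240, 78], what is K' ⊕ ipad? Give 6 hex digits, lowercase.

54c678

Key decimal bytes [98, 240, 78] = 62 f0 4e is exactly B = 3 bytes: K' = 62 f0 4e.
XOR each byte with 0x36: 62⊕36=54, f0⊕36=c6, 4e⊕36=78.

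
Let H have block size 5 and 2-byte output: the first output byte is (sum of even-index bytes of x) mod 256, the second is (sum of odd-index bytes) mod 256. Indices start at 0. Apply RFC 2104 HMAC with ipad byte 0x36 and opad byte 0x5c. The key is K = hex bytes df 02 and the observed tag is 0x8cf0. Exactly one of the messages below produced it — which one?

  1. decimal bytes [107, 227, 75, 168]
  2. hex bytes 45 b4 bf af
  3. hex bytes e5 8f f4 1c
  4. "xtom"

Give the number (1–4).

Key hex bytes df 02 is 2 bytes ≤ B = 5; zero-pad to 5 bytes: K' = df 02 00 00 00.
K' ⊕ ipad = e9 34 36 36 36; K' ⊕ opad = 83 5e 5c 5c 5c.
m1: inner = H(e9 34 36 36 36 6b e3 4b a8) = e0 20; tag = H(83 5e 5c 5c 5c e0 20) = 5b9a
m2: inner = H(e9 34 36 36 36 45 b4 bf af) = b8 6e; tag = H(83 5e 5c 5c 5c b8 6e) = a972
m3: inner = H(e9 34 36 36 36 e5 8f f4 1c) = 00 43; tag = H(83 5e 5c 5c 5c 00 43) = 7eba
m4: inner = H(e9 34 36 36 36 78 74 6f 6d) = 36 51; tag = H(83 5e 5c 5c 5c 36 51) = 8cf0 ← matches

4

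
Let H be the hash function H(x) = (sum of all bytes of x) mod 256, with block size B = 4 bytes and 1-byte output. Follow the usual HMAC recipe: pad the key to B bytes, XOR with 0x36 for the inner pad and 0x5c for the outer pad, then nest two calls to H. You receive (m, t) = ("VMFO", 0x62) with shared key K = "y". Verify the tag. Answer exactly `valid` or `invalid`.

Key "y" = 79 is 1 byte ≤ B = 4; zero-pad to 4 bytes: K' = 79 00 00 00.
K' ⊕ ipad = 4f 36 36 36; K' ⊕ opad = 25 5c 5c 5c.
Inner hash: sum = 79+54+54+54+86+77+70+79 = 553; mod 256 = 41 → 29.
Outer hash (recomputed tag): sum = 37+92+92+92+41 = 354; mod 256 = 98 → 62.
Recomputed tag = 62; claimed = 62 → match.

valid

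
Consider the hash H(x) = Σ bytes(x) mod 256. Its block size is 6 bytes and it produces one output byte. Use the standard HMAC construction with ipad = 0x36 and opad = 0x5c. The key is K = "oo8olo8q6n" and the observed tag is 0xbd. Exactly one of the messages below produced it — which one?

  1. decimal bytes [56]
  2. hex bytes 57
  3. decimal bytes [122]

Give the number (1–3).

Key "oo8olo8q6n" = 6f 6f 38 6f 6c 6f 38 71 36 6e is 10 bytes > B = 6, so hash it first: H(key) = ad, then zero-pad to 6 bytes: K' = ad 00 00 00 00 00.
K' ⊕ ipad = 9b 36 36 36 36 36; K' ⊕ opad = f1 5c 5c 5c 5c 5c.
m1: inner = H(9b 36 36 36 36 36 38) = e1; tag = H(f1 5c 5c 5c 5c 5c e1) = 9e
m2: inner = H(9b 36 36 36 36 36 57) = 00; tag = H(f1 5c 5c 5c 5c 5c 00) = bd ← matches
m3: inner = H(9b 36 36 36 36 36 7a) = 23; tag = H(f1 5c 5c 5c 5c 5c 23) = e0

2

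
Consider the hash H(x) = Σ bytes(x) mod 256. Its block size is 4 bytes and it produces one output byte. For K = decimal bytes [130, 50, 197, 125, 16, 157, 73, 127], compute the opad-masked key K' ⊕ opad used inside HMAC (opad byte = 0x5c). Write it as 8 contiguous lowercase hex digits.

375c5c5c

Key decimal bytes [130, 50, 197, 125, 16, 157, 73, 127] = 82 32 c5 7d 10 9d 49 7f is 8 bytes > B = 4, so hash it first: H(key) = 6b, then zero-pad to 4 bytes: K' = 6b 00 00 00.
XOR each byte with 0x5c: 6b⊕5c=37, 00⊕5c=5c, 00⊕5c=5c, 00⊕5c=5c.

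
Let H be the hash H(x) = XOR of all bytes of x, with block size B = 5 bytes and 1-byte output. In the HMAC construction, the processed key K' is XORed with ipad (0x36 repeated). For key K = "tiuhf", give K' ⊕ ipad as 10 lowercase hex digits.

425f435e50

Key "tiuhf" = 74 69 75 68 66 is exactly B = 5 bytes: K' = 74 69 75 68 66.
XOR each byte with 0x36: 74⊕36=42, 69⊕36=5f, 75⊕36=43, 68⊕36=5e, 66⊕36=50.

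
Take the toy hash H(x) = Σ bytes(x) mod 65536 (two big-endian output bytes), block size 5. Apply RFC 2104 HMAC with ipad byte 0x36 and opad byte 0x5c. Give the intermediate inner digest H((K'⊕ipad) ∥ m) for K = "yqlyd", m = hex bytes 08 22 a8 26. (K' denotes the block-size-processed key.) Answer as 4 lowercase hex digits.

0289

Key "yqlyd" = 79 71 6c 79 64 is exactly B = 5 bytes: K' = 79 71 6c 79 64.
K' ⊕ ipad = 4f 47 5a 4f 52.
Inner input = 4f 47 5a 4f 52 ∥ 08 22 a8 26.
Inner hash: sum = 79+71+90+79+82+8+34+168+38 = 649 → 02 89.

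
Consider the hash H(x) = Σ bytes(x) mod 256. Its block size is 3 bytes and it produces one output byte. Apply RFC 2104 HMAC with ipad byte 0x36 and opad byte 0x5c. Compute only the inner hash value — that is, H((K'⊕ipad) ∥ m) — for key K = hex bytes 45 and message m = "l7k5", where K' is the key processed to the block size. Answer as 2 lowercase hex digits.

Key hex bytes 45 is 1 byte ≤ B = 3; zero-pad to 3 bytes: K' = 45 00 00.
K' ⊕ ipad = 73 36 36.
Inner input = 73 36 36 ∥ 6c 37 6b 35.
Inner hash: sum = 115+54+54+108+55+107+53 = 546; mod 256 = 34 → 22.

22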